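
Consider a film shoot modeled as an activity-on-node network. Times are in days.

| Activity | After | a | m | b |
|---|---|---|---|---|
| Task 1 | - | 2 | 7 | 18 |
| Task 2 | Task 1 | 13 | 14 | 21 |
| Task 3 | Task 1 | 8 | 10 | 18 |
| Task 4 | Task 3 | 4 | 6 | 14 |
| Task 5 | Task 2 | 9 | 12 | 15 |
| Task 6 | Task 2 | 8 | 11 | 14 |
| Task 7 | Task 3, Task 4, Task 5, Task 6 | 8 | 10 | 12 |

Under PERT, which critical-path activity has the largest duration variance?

Task 1

te_Task 1 = (2 + 4·7 + 18)/6 = 48/6 = 8; σ²_Task 1 = ((18−2)/6)² = 7.111
te_Task 2 = (13 + 4·14 + 21)/6 = 90/6 = 15; σ²_Task 2 = ((21−13)/6)² = 1.778
te_Task 3 = (8 + 4·10 + 18)/6 = 66/6 = 11; σ²_Task 3 = ((18−8)/6)² = 2.778
te_Task 4 = (4 + 4·6 + 14)/6 = 42/6 = 7; σ²_Task 4 = ((14−4)/6)² = 2.778
te_Task 5 = (9 + 4·12 + 15)/6 = 72/6 = 12; σ²_Task 5 = ((15−9)/6)² = 1.000
te_Task 6 = (8 + 4·11 + 14)/6 = 66/6 = 11; σ²_Task 6 = ((14−8)/6)² = 1.000
te_Task 7 = (8 + 4·10 + 12)/6 = 60/6 = 10; σ²_Task 7 = ((12−8)/6)² = 0.444

Forward pass:
ES_Task 1 = 0; EF_Task 1 = 8
ES_Task 2 = 8; EF_Task 2 = 8+15 = 23
ES_Task 3 = 8; EF_Task 3 = 8+11 = 19
ES_Task 4 = 19; EF_Task 4 = 19+7 = 26
ES_Task 5 = 23; EF_Task 5 = 23+12 = 35
ES_Task 6 = 23; EF_Task 6 = 23+11 = 34
ES_Task 7 = max(EF_Task 3=19, EF_Task 4=26, EF_Task 5=35, EF_Task 6=34) = 35; EF_Task 7 = 35+10 = 45
Expected project duration μ = 45 days. Critical path: Task 1 → Task 2 → Task 5 → Task 7.

Variances on critical path: σ²_Task 1=7.111, σ²_Task 2=1.778, σ²_Task 5=1.000, σ²_Task 7=0.444.
Largest is σ²_Task 1 = 7.111.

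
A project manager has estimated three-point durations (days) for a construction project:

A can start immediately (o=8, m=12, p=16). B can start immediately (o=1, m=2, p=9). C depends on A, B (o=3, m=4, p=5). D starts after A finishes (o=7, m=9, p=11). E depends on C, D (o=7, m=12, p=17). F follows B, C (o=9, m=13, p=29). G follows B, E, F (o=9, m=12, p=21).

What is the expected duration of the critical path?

46 days

te_A = (8 + 4·12 + 16)/6 = 72/6 = 12
te_B = (1 + 4·2 + 9)/6 = 18/6 = 3
te_C = (3 + 4·4 + 5)/6 = 24/6 = 4
te_D = (7 + 4·9 + 11)/6 = 54/6 = 9
te_E = (7 + 4·12 + 17)/6 = 72/6 = 12
te_F = (9 + 4·13 + 29)/6 = 90/6 = 15
te_G = (9 + 4·12 + 21)/6 = 78/6 = 13

Forward pass:
ES_A = 0; EF_A = 12
ES_B = 0; EF_B = 3
ES_C = max(EF_A=12, EF_B=3) = 12; EF_C = 12+4 = 16
ES_D = 12; EF_D = 12+9 = 21
ES_E = max(EF_C=16, EF_D=21) = 21; EF_E = 21+12 = 33
ES_F = max(EF_B=3, EF_C=16) = 16; EF_F = 16+15 = 31
ES_G = max(EF_B=3, EF_E=33, EF_F=31) = 33; EF_G = 33+13 = 46
Expected project duration μ = 46 days. Critical path: A → D → E → G.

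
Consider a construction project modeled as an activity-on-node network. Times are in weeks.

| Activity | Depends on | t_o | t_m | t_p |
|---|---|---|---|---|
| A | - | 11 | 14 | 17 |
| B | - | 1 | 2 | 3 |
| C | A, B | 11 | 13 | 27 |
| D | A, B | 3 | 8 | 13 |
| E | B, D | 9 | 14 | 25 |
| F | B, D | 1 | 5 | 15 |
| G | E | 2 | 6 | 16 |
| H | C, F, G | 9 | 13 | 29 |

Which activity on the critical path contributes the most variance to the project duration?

te_A = (11 + 4·14 + 17)/6 = 84/6 = 14; σ²_A = ((17−11)/6)² = 1.000
te_B = (1 + 4·2 + 3)/6 = 12/6 = 2; σ²_B = ((3−1)/6)² = 0.111
te_C = (11 + 4·13 + 27)/6 = 90/6 = 15; σ²_C = ((27−11)/6)² = 7.111
te_D = (3 + 4·8 + 13)/6 = 48/6 = 8; σ²_D = ((13−3)/6)² = 2.778
te_E = (9 + 4·14 + 25)/6 = 90/6 = 15; σ²_E = ((25−9)/6)² = 7.111
te_F = (1 + 4·5 + 15)/6 = 36/6 = 6; σ²_F = ((15−1)/6)² = 5.444
te_G = (2 + 4·6 + 16)/6 = 42/6 = 7; σ²_G = ((16−2)/6)² = 5.444
te_H = (9 + 4·13 + 29)/6 = 90/6 = 15; σ²_H = ((29−9)/6)² = 11.111

Forward pass:
ES_A = 0; EF_A = 14
ES_B = 0; EF_B = 2
ES_C = max(EF_A=14, EF_B=2) = 14; EF_C = 14+15 = 29
ES_D = max(EF_A=14, EF_B=2) = 14; EF_D = 14+8 = 22
ES_E = max(EF_B=2, EF_D=22) = 22; EF_E = 22+15 = 37
ES_F = max(EF_B=2, EF_D=22) = 22; EF_F = 22+6 = 28
ES_G = 37; EF_G = 37+7 = 44
ES_H = max(EF_C=29, EF_F=28, EF_G=44) = 44; EF_H = 44+15 = 59
Expected project duration μ = 59 weeks. Critical path: A → D → E → G → H.

Variances on critical path: σ²_A=1.000, σ²_D=2.778, σ²_E=7.111, σ²_G=5.444, σ²_H=11.111.
Largest is σ²_H = 11.111.

H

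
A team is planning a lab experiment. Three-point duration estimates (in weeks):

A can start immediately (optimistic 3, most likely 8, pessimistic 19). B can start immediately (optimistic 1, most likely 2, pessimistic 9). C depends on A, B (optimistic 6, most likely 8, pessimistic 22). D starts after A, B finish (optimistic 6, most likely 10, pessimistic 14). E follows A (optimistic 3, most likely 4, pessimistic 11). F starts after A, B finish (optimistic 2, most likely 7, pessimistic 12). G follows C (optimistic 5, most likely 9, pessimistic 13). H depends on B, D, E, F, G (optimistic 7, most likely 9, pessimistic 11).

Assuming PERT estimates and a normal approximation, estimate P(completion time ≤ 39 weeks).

0.689

te_A = (3 + 4·8 + 19)/6 = 54/6 = 9; σ²_A = ((19−3)/6)² = 7.111
te_B = (1 + 4·2 + 9)/6 = 18/6 = 3; σ²_B = ((9−1)/6)² = 1.778
te_C = (6 + 4·8 + 22)/6 = 60/6 = 10; σ²_C = ((22−6)/6)² = 7.111
te_D = (6 + 4·10 + 14)/6 = 60/6 = 10; σ²_D = ((14−6)/6)² = 1.778
te_E = (3 + 4·4 + 11)/6 = 30/6 = 5; σ²_E = ((11−3)/6)² = 1.778
te_F = (2 + 4·7 + 12)/6 = 42/6 = 7; σ²_F = ((12−2)/6)² = 2.778
te_G = (5 + 4·9 + 13)/6 = 54/6 = 9; σ²_G = ((13−5)/6)² = 1.778
te_H = (7 + 4·9 + 11)/6 = 54/6 = 9; σ²_H = ((11−7)/6)² = 0.444

Forward pass:
ES_A = 0; EF_A = 9
ES_B = 0; EF_B = 3
ES_C = max(EF_A=9, EF_B=3) = 9; EF_C = 9+10 = 19
ES_D = max(EF_A=9, EF_B=3) = 9; EF_D = 9+10 = 19
ES_E = 9; EF_E = 9+5 = 14
ES_F = max(EF_A=9, EF_B=3) = 9; EF_F = 9+7 = 16
ES_G = 19; EF_G = 19+9 = 28
ES_H = max(EF_B=3, EF_D=19, EF_E=14, EF_F=16, EF_G=28) = 28; EF_H = 28+9 = 37
Expected project duration μ = 37 weeks. Critical path: A → C → G → H.

Variance along critical path = 7.111 + 7.111 + 1.778 + 0.444 = 16.444; σ = √16.444 = 4.055 weeks.
Z = (39 − 37) / 4.055 = 0.493
P(T ≤ 39) = Φ(0.493) ≈ 0.689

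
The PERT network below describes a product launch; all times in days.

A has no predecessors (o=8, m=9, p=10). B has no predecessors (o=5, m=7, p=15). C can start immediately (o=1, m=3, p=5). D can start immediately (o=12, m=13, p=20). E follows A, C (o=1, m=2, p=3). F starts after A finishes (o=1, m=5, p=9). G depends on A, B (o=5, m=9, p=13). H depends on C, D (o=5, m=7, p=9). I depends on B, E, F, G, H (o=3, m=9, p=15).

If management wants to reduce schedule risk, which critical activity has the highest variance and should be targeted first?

I

te_A = (8 + 4·9 + 10)/6 = 54/6 = 9; σ²_A = ((10−8)/6)² = 0.111
te_B = (5 + 4·7 + 15)/6 = 48/6 = 8; σ²_B = ((15−5)/6)² = 2.778
te_C = (1 + 4·3 + 5)/6 = 18/6 = 3; σ²_C = ((5−1)/6)² = 0.444
te_D = (12 + 4·13 + 20)/6 = 84/6 = 14; σ²_D = ((20−12)/6)² = 1.778
te_E = (1 + 4·2 + 3)/6 = 12/6 = 2; σ²_E = ((3−1)/6)² = 0.111
te_F = (1 + 4·5 + 9)/6 = 30/6 = 5; σ²_F = ((9−1)/6)² = 1.778
te_G = (5 + 4·9 + 13)/6 = 54/6 = 9; σ²_G = ((13−5)/6)² = 1.778
te_H = (5 + 4·7 + 9)/6 = 42/6 = 7; σ²_H = ((9−5)/6)² = 0.444
te_I = (3 + 4·9 + 15)/6 = 54/6 = 9; σ²_I = ((15−3)/6)² = 4.000

Forward pass:
ES_A = 0; EF_A = 9
ES_B = 0; EF_B = 8
ES_C = 0; EF_C = 3
ES_D = 0; EF_D = 14
ES_E = max(EF_A=9, EF_C=3) = 9; EF_E = 9+2 = 11
ES_F = 9; EF_F = 9+5 = 14
ES_G = max(EF_A=9, EF_B=8) = 9; EF_G = 9+9 = 18
ES_H = max(EF_C=3, EF_D=14) = 14; EF_H = 14+7 = 21
ES_I = max(EF_B=8, EF_E=11, EF_F=14, EF_G=18, EF_H=21) = 21; EF_I = 21+9 = 30
Expected project duration μ = 30 days. Critical path: D → H → I.

Variances on critical path: σ²_D=1.778, σ²_H=0.444, σ²_I=4.000.
Largest is σ²_I = 4.000.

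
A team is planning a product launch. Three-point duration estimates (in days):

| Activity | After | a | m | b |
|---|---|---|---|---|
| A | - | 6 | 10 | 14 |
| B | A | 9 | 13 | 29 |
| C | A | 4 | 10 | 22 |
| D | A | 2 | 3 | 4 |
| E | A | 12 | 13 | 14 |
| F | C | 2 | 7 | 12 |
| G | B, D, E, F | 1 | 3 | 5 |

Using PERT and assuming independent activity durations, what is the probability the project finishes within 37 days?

te_A = (6 + 4·10 + 14)/6 = 60/6 = 10; σ²_A = ((14−6)/6)² = 1.778
te_B = (9 + 4·13 + 29)/6 = 90/6 = 15; σ²_B = ((29−9)/6)² = 11.111
te_C = (4 + 4·10 + 22)/6 = 66/6 = 11; σ²_C = ((22−4)/6)² = 9.000
te_D = (2 + 4·3 + 4)/6 = 18/6 = 3; σ²_D = ((4−2)/6)² = 0.111
te_E = (12 + 4·13 + 14)/6 = 78/6 = 13; σ²_E = ((14−12)/6)² = 0.111
te_F = (2 + 4·7 + 12)/6 = 42/6 = 7; σ²_F = ((12−2)/6)² = 2.778
te_G = (1 + 4·3 + 5)/6 = 18/6 = 3; σ²_G = ((5−1)/6)² = 0.444

Forward pass:
ES_A = 0; EF_A = 10
ES_B = 10; EF_B = 10+15 = 25
ES_C = 10; EF_C = 10+11 = 21
ES_D = 10; EF_D = 10+3 = 13
ES_E = 10; EF_E = 10+13 = 23
ES_F = 21; EF_F = 21+7 = 28
ES_G = max(EF_B=25, EF_D=13, EF_E=23, EF_F=28) = 28; EF_G = 28+3 = 31
Expected project duration μ = 31 days. Critical path: A → C → F → G.

Variance along critical path = 1.778 + 9.000 + 2.778 + 0.444 = 14.000; σ = √14.000 = 3.742 days.
Z = (37 − 31) / 3.742 = 1.604
P(T ≤ 37) = Φ(1.604) ≈ 0.946

0.946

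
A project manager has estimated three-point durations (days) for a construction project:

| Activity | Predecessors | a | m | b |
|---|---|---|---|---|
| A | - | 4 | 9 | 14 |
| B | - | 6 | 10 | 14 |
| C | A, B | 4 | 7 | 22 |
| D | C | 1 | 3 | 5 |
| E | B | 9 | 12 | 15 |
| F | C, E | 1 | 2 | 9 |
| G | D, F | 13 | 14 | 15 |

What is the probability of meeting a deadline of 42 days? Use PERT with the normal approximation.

0.918

te_A = (4 + 4·9 + 14)/6 = 54/6 = 9; σ²_A = ((14−4)/6)² = 2.778
te_B = (6 + 4·10 + 14)/6 = 60/6 = 10; σ²_B = ((14−6)/6)² = 1.778
te_C = (4 + 4·7 + 22)/6 = 54/6 = 9; σ²_C = ((22−4)/6)² = 9.000
te_D = (1 + 4·3 + 5)/6 = 18/6 = 3; σ²_D = ((5−1)/6)² = 0.444
te_E = (9 + 4·12 + 15)/6 = 72/6 = 12; σ²_E = ((15−9)/6)² = 1.000
te_F = (1 + 4·2 + 9)/6 = 18/6 = 3; σ²_F = ((9−1)/6)² = 1.778
te_G = (13 + 4·14 + 15)/6 = 84/6 = 14; σ²_G = ((15−13)/6)² = 0.111

Forward pass:
ES_A = 0; EF_A = 9
ES_B = 0; EF_B = 10
ES_C = max(EF_A=9, EF_B=10) = 10; EF_C = 10+9 = 19
ES_D = 19; EF_D = 19+3 = 22
ES_E = 10; EF_E = 10+12 = 22
ES_F = max(EF_C=19, EF_E=22) = 22; EF_F = 22+3 = 25
ES_G = max(EF_D=22, EF_F=25) = 25; EF_G = 25+14 = 39
Expected project duration μ = 39 days. Critical path: B → E → F → G.

Variance along critical path = 1.778 + 1.000 + 1.778 + 0.111 = 4.667; σ = √4.667 = 2.160 days.
Z = (42 − 39) / 2.160 = 1.389
P(T ≤ 42) = Φ(1.389) ≈ 0.918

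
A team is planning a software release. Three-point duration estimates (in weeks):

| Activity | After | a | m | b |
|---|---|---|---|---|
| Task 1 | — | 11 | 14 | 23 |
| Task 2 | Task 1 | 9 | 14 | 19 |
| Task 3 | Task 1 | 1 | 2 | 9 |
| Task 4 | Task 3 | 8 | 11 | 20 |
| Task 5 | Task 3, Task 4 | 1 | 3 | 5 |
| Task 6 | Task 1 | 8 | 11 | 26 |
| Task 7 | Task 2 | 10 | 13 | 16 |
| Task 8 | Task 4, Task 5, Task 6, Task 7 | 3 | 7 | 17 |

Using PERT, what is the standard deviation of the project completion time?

te_Task 1 = (11 + 4·14 + 23)/6 = 90/6 = 15; σ²_Task 1 = ((23−11)/6)² = 4.000
te_Task 2 = (9 + 4·14 + 19)/6 = 84/6 = 14; σ²_Task 2 = ((19−9)/6)² = 2.778
te_Task 3 = (1 + 4·2 + 9)/6 = 18/6 = 3; σ²_Task 3 = ((9−1)/6)² = 1.778
te_Task 4 = (8 + 4·11 + 20)/6 = 72/6 = 12; σ²_Task 4 = ((20−8)/6)² = 4.000
te_Task 5 = (1 + 4·3 + 5)/6 = 18/6 = 3; σ²_Task 5 = ((5−1)/6)² = 0.444
te_Task 6 = (8 + 4·11 + 26)/6 = 78/6 = 13; σ²_Task 6 = ((26−8)/6)² = 9.000
te_Task 7 = (10 + 4·13 + 16)/6 = 78/6 = 13; σ²_Task 7 = ((16−10)/6)² = 1.000
te_Task 8 = (3 + 4·7 + 17)/6 = 48/6 = 8; σ²_Task 8 = ((17−3)/6)² = 5.444

Forward pass:
ES_Task 1 = 0; EF_Task 1 = 15
ES_Task 2 = 15; EF_Task 2 = 15+14 = 29
ES_Task 3 = 15; EF_Task 3 = 15+3 = 18
ES_Task 4 = 18; EF_Task 4 = 18+12 = 30
ES_Task 5 = max(EF_Task 3=18, EF_Task 4=30) = 30; EF_Task 5 = 30+3 = 33
ES_Task 6 = 15; EF_Task 6 = 15+13 = 28
ES_Task 7 = 29; EF_Task 7 = 29+13 = 42
ES_Task 8 = max(EF_Task 4=30, EF_Task 5=33, EF_Task 6=28, EF_Task 7=42) = 42; EF_Task 8 = 42+8 = 50
Expected project duration μ = 50 weeks. Critical path: Task 1 → Task 2 → Task 7 → Task 8.

Variance along critical path = 4.000 + 2.778 + 1.000 + 5.444 = 13.222
σ = √13.222 = 3.636 weeks

3.64 weeks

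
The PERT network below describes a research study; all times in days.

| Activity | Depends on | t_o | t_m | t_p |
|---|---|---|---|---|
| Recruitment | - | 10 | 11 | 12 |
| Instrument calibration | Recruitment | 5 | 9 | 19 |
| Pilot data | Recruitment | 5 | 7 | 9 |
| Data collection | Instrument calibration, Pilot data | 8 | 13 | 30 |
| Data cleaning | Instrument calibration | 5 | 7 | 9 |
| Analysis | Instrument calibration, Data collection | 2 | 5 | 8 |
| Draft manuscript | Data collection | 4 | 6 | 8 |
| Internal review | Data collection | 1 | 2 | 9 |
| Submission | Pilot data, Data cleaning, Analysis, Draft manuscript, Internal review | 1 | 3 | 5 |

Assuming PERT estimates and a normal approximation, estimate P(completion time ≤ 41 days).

0.185

te_Recruitment = (10 + 4·11 + 12)/6 = 66/6 = 11; σ²_Recruitment = ((12−10)/6)² = 0.111
te_Instrument calibration = (5 + 4·9 + 19)/6 = 60/6 = 10; σ²_Instrument calibration = ((19−5)/6)² = 5.444
te_Pilot data = (5 + 4·7 + 9)/6 = 42/6 = 7; σ²_Pilot data = ((9−5)/6)² = 0.444
te_Data collection = (8 + 4·13 + 30)/6 = 90/6 = 15; σ²_Data collection = ((30−8)/6)² = 13.444
te_Data cleaning = (5 + 4·7 + 9)/6 = 42/6 = 7; σ²_Data cleaning = ((9−5)/6)² = 0.444
te_Analysis = (2 + 4·5 + 8)/6 = 30/6 = 5; σ²_Analysis = ((8−2)/6)² = 1.000
te_Draft manuscript = (4 + 4·6 + 8)/6 = 36/6 = 6; σ²_Draft manuscript = ((8−4)/6)² = 0.444
te_Internal review = (1 + 4·2 + 9)/6 = 18/6 = 3; σ²_Internal review = ((9−1)/6)² = 1.778
te_Submission = (1 + 4·3 + 5)/6 = 18/6 = 3; σ²_Submission = ((5−1)/6)² = 0.444

Forward pass:
ES_Recruitment = 0; EF_Recruitment = 11
ES_Instrument calibration = 11; EF_Instrument calibration = 11+10 = 21
ES_Pilot data = 11; EF_Pilot data = 11+7 = 18
ES_Data collection = max(EF_Instrument calibration=21, EF_Pilot data=18) = 21; EF_Data collection = 21+15 = 36
ES_Data cleaning = 21; EF_Data cleaning = 21+7 = 28
ES_Analysis = max(EF_Instrument calibration=21, EF_Data collection=36) = 36; EF_Analysis = 36+5 = 41
ES_Draft manuscript = 36; EF_Draft manuscript = 36+6 = 42
ES_Internal review = 36; EF_Internal review = 36+3 = 39
ES_Submission = max(EF_Pilot data=18, EF_Data cleaning=28, EF_Analysis=41, EF_Draft manuscript=42, EF_Internal review=39) = 42; EF_Submission = 42+3 = 45
Expected project duration μ = 45 days. Critical path: Recruitment → Instrument calibration → Data collection → Draft manuscript → Submission.

Variance along critical path = 0.111 + 5.444 + 13.444 + 0.444 + 0.444 = 19.889; σ = √19.889 = 4.460 days.
Z = (41 − 45) / 4.460 = -0.897
P(T ≤ 41) = Φ(-0.897) ≈ 0.185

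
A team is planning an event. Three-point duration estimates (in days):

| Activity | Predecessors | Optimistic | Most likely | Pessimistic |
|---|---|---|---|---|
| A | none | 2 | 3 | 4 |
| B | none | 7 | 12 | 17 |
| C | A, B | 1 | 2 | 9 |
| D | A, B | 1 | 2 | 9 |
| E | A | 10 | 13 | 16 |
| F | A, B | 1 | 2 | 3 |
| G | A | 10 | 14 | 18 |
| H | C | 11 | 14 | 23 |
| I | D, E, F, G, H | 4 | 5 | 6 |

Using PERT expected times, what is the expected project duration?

35 days

te_A = (2 + 4·3 + 4)/6 = 18/6 = 3
te_B = (7 + 4·12 + 17)/6 = 72/6 = 12
te_C = (1 + 4·2 + 9)/6 = 18/6 = 3
te_D = (1 + 4·2 + 9)/6 = 18/6 = 3
te_E = (10 + 4·13 + 16)/6 = 78/6 = 13
te_F = (1 + 4·2 + 3)/6 = 12/6 = 2
te_G = (10 + 4·14 + 18)/6 = 84/6 = 14
te_H = (11 + 4·14 + 23)/6 = 90/6 = 15
te_I = (4 + 4·5 + 6)/6 = 30/6 = 5

Forward pass:
ES_A = 0; EF_A = 3
ES_B = 0; EF_B = 12
ES_C = max(EF_A=3, EF_B=12) = 12; EF_C = 12+3 = 15
ES_D = max(EF_A=3, EF_B=12) = 12; EF_D = 12+3 = 15
ES_E = 3; EF_E = 3+13 = 16
ES_F = max(EF_A=3, EF_B=12) = 12; EF_F = 12+2 = 14
ES_G = 3; EF_G = 3+14 = 17
ES_H = 15; EF_H = 15+15 = 30
ES_I = max(EF_D=15, EF_E=16, EF_F=14, EF_G=17, EF_H=30) = 30; EF_I = 30+5 = 35
Expected project duration μ = 35 days. Critical path: B → C → H → I.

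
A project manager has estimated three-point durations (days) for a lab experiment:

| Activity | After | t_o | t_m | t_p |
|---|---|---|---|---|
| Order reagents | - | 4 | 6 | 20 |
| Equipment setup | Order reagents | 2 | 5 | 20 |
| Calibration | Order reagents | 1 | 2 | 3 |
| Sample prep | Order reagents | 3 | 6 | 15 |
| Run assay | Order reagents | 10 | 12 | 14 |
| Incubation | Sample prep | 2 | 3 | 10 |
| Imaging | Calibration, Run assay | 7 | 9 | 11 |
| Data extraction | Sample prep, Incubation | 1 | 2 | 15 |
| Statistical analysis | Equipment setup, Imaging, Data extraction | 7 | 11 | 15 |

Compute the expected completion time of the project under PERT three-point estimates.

40 days

te_Order reagents = (4 + 4·6 + 20)/6 = 48/6 = 8
te_Equipment setup = (2 + 4·5 + 20)/6 = 42/6 = 7
te_Calibration = (1 + 4·2 + 3)/6 = 12/6 = 2
te_Sample prep = (3 + 4·6 + 15)/6 = 42/6 = 7
te_Run assay = (10 + 4·12 + 14)/6 = 72/6 = 12
te_Incubation = (2 + 4·3 + 10)/6 = 24/6 = 4
te_Imaging = (7 + 4·9 + 11)/6 = 54/6 = 9
te_Data extraction = (1 + 4·2 + 15)/6 = 24/6 = 4
te_Statistical analysis = (7 + 4·11 + 15)/6 = 66/6 = 11

Forward pass:
ES_Order reagents = 0; EF_Order reagents = 8
ES_Equipment setup = 8; EF_Equipment setup = 8+7 = 15
ES_Calibration = 8; EF_Calibration = 8+2 = 10
ES_Sample prep = 8; EF_Sample prep = 8+7 = 15
ES_Run assay = 8; EF_Run assay = 8+12 = 20
ES_Incubation = 15; EF_Incubation = 15+4 = 19
ES_Imaging = max(EF_Calibration=10, EF_Run assay=20) = 20; EF_Imaging = 20+9 = 29
ES_Data extraction = max(EF_Sample prep=15, EF_Incubation=19) = 19; EF_Data extraction = 19+4 = 23
ES_Statistical analysis = max(EF_Equipment setup=15, EF_Imaging=29, EF_Data extraction=23) = 29; EF_Statistical analysis = 29+11 = 40
Expected project duration μ = 40 days. Critical path: Order reagents → Run assay → Imaging → Statistical analysis.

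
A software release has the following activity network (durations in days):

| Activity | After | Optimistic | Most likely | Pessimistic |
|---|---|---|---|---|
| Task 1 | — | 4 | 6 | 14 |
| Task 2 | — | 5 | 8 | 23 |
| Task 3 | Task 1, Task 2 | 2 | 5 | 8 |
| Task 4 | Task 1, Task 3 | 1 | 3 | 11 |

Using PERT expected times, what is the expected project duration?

te_Task 1 = (4 + 4·6 + 14)/6 = 42/6 = 7
te_Task 2 = (5 + 4·8 + 23)/6 = 60/6 = 10
te_Task 3 = (2 + 4·5 + 8)/6 = 30/6 = 5
te_Task 4 = (1 + 4·3 + 11)/6 = 24/6 = 4

Forward pass:
ES_Task 1 = 0; EF_Task 1 = 7
ES_Task 2 = 0; EF_Task 2 = 10
ES_Task 3 = max(EF_Task 1=7, EF_Task 2=10) = 10; EF_Task 3 = 10+5 = 15
ES_Task 4 = max(EF_Task 1=7, EF_Task 3=15) = 15; EF_Task 4 = 15+4 = 19
Expected project duration μ = 19 days. Critical path: Task 2 → Task 3 → Task 4.

19 days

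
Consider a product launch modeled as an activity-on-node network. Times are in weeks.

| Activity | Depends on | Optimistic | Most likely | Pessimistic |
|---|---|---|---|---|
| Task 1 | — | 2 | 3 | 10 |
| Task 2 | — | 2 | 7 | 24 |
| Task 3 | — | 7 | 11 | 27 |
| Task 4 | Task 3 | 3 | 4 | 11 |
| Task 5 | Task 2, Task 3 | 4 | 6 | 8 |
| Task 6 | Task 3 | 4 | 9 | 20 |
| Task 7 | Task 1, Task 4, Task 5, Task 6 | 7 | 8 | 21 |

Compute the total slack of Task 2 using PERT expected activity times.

te_Task 1 = (2 + 4·3 + 10)/6 = 24/6 = 4
te_Task 2 = (2 + 4·7 + 24)/6 = 54/6 = 9
te_Task 3 = (7 + 4·11 + 27)/6 = 78/6 = 13
te_Task 4 = (3 + 4·4 + 11)/6 = 30/6 = 5
te_Task 5 = (4 + 4·6 + 8)/6 = 36/6 = 6
te_Task 6 = (4 + 4·9 + 20)/6 = 60/6 = 10
te_Task 7 = (7 + 4·8 + 21)/6 = 60/6 = 10

Forward pass:
ES_Task 1 = 0; EF_Task 1 = 4
ES_Task 2 = 0; EF_Task 2 = 9
ES_Task 3 = 0; EF_Task 3 = 13
ES_Task 4 = 13; EF_Task 4 = 13+5 = 18
ES_Task 5 = max(EF_Task 2=9, EF_Task 3=13) = 13; EF_Task 5 = 13+6 = 19
ES_Task 6 = 13; EF_Task 6 = 13+10 = 23
ES_Task 7 = max(EF_Task 1=4, EF_Task 4=18, EF_Task 5=19, EF_Task 6=23) = 23; EF_Task 7 = 23+10 = 33
Expected project duration μ = 33 weeks. Critical path: Task 3 → Task 6 → Task 7.

Backward pass:
LF_Task 7 = 33; LS_Task 7 = 33−10 = 23
LF_Task 6 = LS_Task 7 = 23; LS_Task 6 = 23−10 = 13
LF_Task 5 = LS_Task 7 = 23; LS_Task 5 = 23−6 = 17
LF_Task 4 = LS_Task 7 = 23; LS_Task 4 = 23−5 = 18
LF_Task 3 = min(LS_Task 4=18, LS_Task 5=17, LS_Task 6=13) = 13; LS_Task 3 = 13−13 = 0
LF_Task 2 = LS_Task 5 = 17; LS_Task 2 = 17−9 = 8
LF_Task 1 = LS_Task 7 = 23; LS_Task 1 = 23−4 = 19
Slack_Task 2 = LS_Task 2 − ES_Task 2 = 8 − 0 = 8

8 weeks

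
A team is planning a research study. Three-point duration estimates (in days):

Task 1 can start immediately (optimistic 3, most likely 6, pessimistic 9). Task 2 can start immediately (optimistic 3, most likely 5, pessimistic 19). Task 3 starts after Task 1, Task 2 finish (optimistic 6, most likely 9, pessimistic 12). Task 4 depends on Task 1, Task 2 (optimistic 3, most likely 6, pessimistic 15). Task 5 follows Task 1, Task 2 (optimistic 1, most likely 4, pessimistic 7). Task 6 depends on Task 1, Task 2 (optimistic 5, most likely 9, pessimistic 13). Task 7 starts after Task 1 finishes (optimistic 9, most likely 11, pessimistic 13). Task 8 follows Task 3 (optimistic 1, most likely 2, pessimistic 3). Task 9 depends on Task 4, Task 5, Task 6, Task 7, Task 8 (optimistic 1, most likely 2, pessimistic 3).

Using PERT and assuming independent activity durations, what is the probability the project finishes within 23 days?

0.851

te_Task 1 = (3 + 4·6 + 9)/6 = 36/6 = 6; σ²_Task 1 = ((9−3)/6)² = 1.000
te_Task 2 = (3 + 4·5 + 19)/6 = 42/6 = 7; σ²_Task 2 = ((19−3)/6)² = 7.111
te_Task 3 = (6 + 4·9 + 12)/6 = 54/6 = 9; σ²_Task 3 = ((12−6)/6)² = 1.000
te_Task 4 = (3 + 4·6 + 15)/6 = 42/6 = 7; σ²_Task 4 = ((15−3)/6)² = 4.000
te_Task 5 = (1 + 4·4 + 7)/6 = 24/6 = 4; σ²_Task 5 = ((7−1)/6)² = 1.000
te_Task 6 = (5 + 4·9 + 13)/6 = 54/6 = 9; σ²_Task 6 = ((13−5)/6)² = 1.778
te_Task 7 = (9 + 4·11 + 13)/6 = 66/6 = 11; σ²_Task 7 = ((13−9)/6)² = 0.444
te_Task 8 = (1 + 4·2 + 3)/6 = 12/6 = 2; σ²_Task 8 = ((3−1)/6)² = 0.111
te_Task 9 = (1 + 4·2 + 3)/6 = 12/6 = 2; σ²_Task 9 = ((3−1)/6)² = 0.111

Forward pass:
ES_Task 1 = 0; EF_Task 1 = 6
ES_Task 2 = 0; EF_Task 2 = 7
ES_Task 3 = max(EF_Task 1=6, EF_Task 2=7) = 7; EF_Task 3 = 7+9 = 16
ES_Task 4 = max(EF_Task 1=6, EF_Task 2=7) = 7; EF_Task 4 = 7+7 = 14
ES_Task 5 = max(EF_Task 1=6, EF_Task 2=7) = 7; EF_Task 5 = 7+4 = 11
ES_Task 6 = max(EF_Task 1=6, EF_Task 2=7) = 7; EF_Task 6 = 7+9 = 16
ES_Task 7 = 6; EF_Task 7 = 6+11 = 17
ES_Task 8 = 16; EF_Task 8 = 16+2 = 18
ES_Task 9 = max(EF_Task 4=14, EF_Task 5=11, EF_Task 6=16, EF_Task 7=17, EF_Task 8=18) = 18; EF_Task 9 = 18+2 = 20
Expected project duration μ = 20 days. Critical path: Task 2 → Task 3 → Task 8 → Task 9.

Variance along critical path = 7.111 + 1.000 + 0.111 + 0.111 = 8.333; σ = √8.333 = 2.887 days.
Z = (23 − 20) / 2.887 = 1.039
P(T ≤ 23) = Φ(1.039) ≈ 0.851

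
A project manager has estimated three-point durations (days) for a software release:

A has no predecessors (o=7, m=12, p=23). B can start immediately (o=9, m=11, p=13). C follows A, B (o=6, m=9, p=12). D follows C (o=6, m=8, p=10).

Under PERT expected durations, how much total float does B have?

2 days

te_A = (7 + 4·12 + 23)/6 = 78/6 = 13
te_B = (9 + 4·11 + 13)/6 = 66/6 = 11
te_C = (6 + 4·9 + 12)/6 = 54/6 = 9
te_D = (6 + 4·8 + 10)/6 = 48/6 = 8

Forward pass:
ES_A = 0; EF_A = 13
ES_B = 0; EF_B = 11
ES_C = max(EF_A=13, EF_B=11) = 13; EF_C = 13+9 = 22
ES_D = 22; EF_D = 22+8 = 30
Expected project duration μ = 30 days. Critical path: A → C → D.

Backward pass:
LF_D = 30; LS_D = 30−8 = 22
LF_C = LS_D = 22; LS_C = 22−9 = 13
LF_B = LS_C = 13; LS_B = 13−11 = 2
LF_A = LS_C = 13; LS_A = 13−13 = 0
Slack_B = LS_B − ES_B = 2 − 0 = 2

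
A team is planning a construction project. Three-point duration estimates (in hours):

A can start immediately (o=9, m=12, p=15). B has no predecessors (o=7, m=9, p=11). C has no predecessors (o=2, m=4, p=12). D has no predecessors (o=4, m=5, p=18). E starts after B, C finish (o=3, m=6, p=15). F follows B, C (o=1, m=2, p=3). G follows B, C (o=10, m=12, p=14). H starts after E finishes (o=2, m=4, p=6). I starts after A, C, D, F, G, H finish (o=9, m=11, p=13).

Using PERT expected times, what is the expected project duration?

32 hours

te_A = (9 + 4·12 + 15)/6 = 72/6 = 12
te_B = (7 + 4·9 + 11)/6 = 54/6 = 9
te_C = (2 + 4·4 + 12)/6 = 30/6 = 5
te_D = (4 + 4·5 + 18)/6 = 42/6 = 7
te_E = (3 + 4·6 + 15)/6 = 42/6 = 7
te_F = (1 + 4·2 + 3)/6 = 12/6 = 2
te_G = (10 + 4·12 + 14)/6 = 72/6 = 12
te_H = (2 + 4·4 + 6)/6 = 24/6 = 4
te_I = (9 + 4·11 + 13)/6 = 66/6 = 11

Forward pass:
ES_A = 0; EF_A = 12
ES_B = 0; EF_B = 9
ES_C = 0; EF_C = 5
ES_D = 0; EF_D = 7
ES_E = max(EF_B=9, EF_C=5) = 9; EF_E = 9+7 = 16
ES_F = max(EF_B=9, EF_C=5) = 9; EF_F = 9+2 = 11
ES_G = max(EF_B=9, EF_C=5) = 9; EF_G = 9+12 = 21
ES_H = 16; EF_H = 16+4 = 20
ES_I = max(EF_A=12, EF_C=5, EF_D=7, EF_F=11, EF_G=21, EF_H=20) = 21; EF_I = 21+11 = 32
Expected project duration μ = 32 hours. Critical path: B → G → I.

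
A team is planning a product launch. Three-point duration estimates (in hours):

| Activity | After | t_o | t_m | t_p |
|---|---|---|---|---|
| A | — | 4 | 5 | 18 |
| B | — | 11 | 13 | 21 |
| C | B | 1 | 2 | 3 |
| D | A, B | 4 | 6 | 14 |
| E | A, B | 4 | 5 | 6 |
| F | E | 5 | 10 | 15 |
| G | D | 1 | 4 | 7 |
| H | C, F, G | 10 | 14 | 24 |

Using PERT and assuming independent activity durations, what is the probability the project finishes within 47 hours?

te_A = (4 + 4·5 + 18)/6 = 42/6 = 7; σ²_A = ((18−4)/6)² = 5.444
te_B = (11 + 4·13 + 21)/6 = 84/6 = 14; σ²_B = ((21−11)/6)² = 2.778
te_C = (1 + 4·2 + 3)/6 = 12/6 = 2; σ²_C = ((3−1)/6)² = 0.111
te_D = (4 + 4·6 + 14)/6 = 42/6 = 7; σ²_D = ((14−4)/6)² = 2.778
te_E = (4 + 4·5 + 6)/6 = 30/6 = 5; σ²_E = ((6−4)/6)² = 0.111
te_F = (5 + 4·10 + 15)/6 = 60/6 = 10; σ²_F = ((15−5)/6)² = 2.778
te_G = (1 + 4·4 + 7)/6 = 24/6 = 4; σ²_G = ((7−1)/6)² = 1.000
te_H = (10 + 4·14 + 24)/6 = 90/6 = 15; σ²_H = ((24−10)/6)² = 5.444

Forward pass:
ES_A = 0; EF_A = 7
ES_B = 0; EF_B = 14
ES_C = 14; EF_C = 14+2 = 16
ES_D = max(EF_A=7, EF_B=14) = 14; EF_D = 14+7 = 21
ES_E = max(EF_A=7, EF_B=14) = 14; EF_E = 14+5 = 19
ES_F = 19; EF_F = 19+10 = 29
ES_G = 21; EF_G = 21+4 = 25
ES_H = max(EF_C=16, EF_F=29, EF_G=25) = 29; EF_H = 29+15 = 44
Expected project duration μ = 44 hours. Critical path: B → E → F → H.

Variance along critical path = 2.778 + 0.111 + 2.778 + 5.444 = 11.111; σ = √11.111 = 3.333 hours.
Z = (47 − 44) / 3.333 = 0.900
P(T ≤ 47) = Φ(0.900) ≈ 0.816

0.816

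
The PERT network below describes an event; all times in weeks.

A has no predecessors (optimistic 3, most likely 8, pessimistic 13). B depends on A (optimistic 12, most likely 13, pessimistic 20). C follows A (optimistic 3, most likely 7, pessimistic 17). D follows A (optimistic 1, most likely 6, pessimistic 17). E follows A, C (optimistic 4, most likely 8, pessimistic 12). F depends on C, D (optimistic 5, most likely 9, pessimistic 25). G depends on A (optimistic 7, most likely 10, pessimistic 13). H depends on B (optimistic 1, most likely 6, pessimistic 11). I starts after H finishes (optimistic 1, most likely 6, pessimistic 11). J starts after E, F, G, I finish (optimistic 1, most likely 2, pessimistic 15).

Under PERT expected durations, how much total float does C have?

7 weeks

te_A = (3 + 4·8 + 13)/6 = 48/6 = 8
te_B = (12 + 4·13 + 20)/6 = 84/6 = 14
te_C = (3 + 4·7 + 17)/6 = 48/6 = 8
te_D = (1 + 4·6 + 17)/6 = 42/6 = 7
te_E = (4 + 4·8 + 12)/6 = 48/6 = 8
te_F = (5 + 4·9 + 25)/6 = 66/6 = 11
te_G = (7 + 4·10 + 13)/6 = 60/6 = 10
te_H = (1 + 4·6 + 11)/6 = 36/6 = 6
te_I = (1 + 4·6 + 11)/6 = 36/6 = 6
te_J = (1 + 4·2 + 15)/6 = 24/6 = 4

Forward pass:
ES_A = 0; EF_A = 8
ES_B = 8; EF_B = 8+14 = 22
ES_C = 8; EF_C = 8+8 = 16
ES_D = 8; EF_D = 8+7 = 15
ES_E = max(EF_A=8, EF_C=16) = 16; EF_E = 16+8 = 24
ES_F = max(EF_C=16, EF_D=15) = 16; EF_F = 16+11 = 27
ES_G = 8; EF_G = 8+10 = 18
ES_H = 22; EF_H = 22+6 = 28
ES_I = 28; EF_I = 28+6 = 34
ES_J = max(EF_E=24, EF_F=27, EF_G=18, EF_I=34) = 34; EF_J = 34+4 = 38
Expected project duration μ = 38 weeks. Critical path: A → B → H → I → J.

Backward pass:
LF_J = 38; LS_J = 38−4 = 34
LF_I = LS_J = 34; LS_I = 34−6 = 28
LF_H = LS_I = 28; LS_H = 28−6 = 22
LF_G = LS_J = 34; LS_G = 34−10 = 24
LF_F = LS_J = 34; LS_F = 34−11 = 23
LF_E = LS_J = 34; LS_E = 34−8 = 26
LF_D = LS_F = 23; LS_D = 23−7 = 16
LF_C = min(LS_E=26, LS_F=23) = 23; LS_C = 23−8 = 15
LF_B = LS_H = 22; LS_B = 22−14 = 8
LF_A = min(LS_B=8, LS_C=15, LS_D=16, LS_E=26, LS_G=24) = 8; LS_A = 8−8 = 0
Slack_C = LS_C − ES_C = 15 − 8 = 7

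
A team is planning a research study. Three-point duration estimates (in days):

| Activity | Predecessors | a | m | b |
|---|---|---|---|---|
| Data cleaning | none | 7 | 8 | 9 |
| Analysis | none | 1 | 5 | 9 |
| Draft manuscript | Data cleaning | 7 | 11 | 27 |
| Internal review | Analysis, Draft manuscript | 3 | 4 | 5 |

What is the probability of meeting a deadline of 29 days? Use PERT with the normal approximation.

te_Data cleaning = (7 + 4·8 + 9)/6 = 48/6 = 8; σ²_Data cleaning = ((9−7)/6)² = 0.111
te_Analysis = (1 + 4·5 + 9)/6 = 30/6 = 5; σ²_Analysis = ((9−1)/6)² = 1.778
te_Draft manuscript = (7 + 4·11 + 27)/6 = 78/6 = 13; σ²_Draft manuscript = ((27−7)/6)² = 11.111
te_Internal review = (3 + 4·4 + 5)/6 = 24/6 = 4; σ²_Internal review = ((5−3)/6)² = 0.111

Forward pass:
ES_Data cleaning = 0; EF_Data cleaning = 8
ES_Analysis = 0; EF_Analysis = 5
ES_Draft manuscript = 8; EF_Draft manuscript = 8+13 = 21
ES_Internal review = max(EF_Analysis=5, EF_Draft manuscript=21) = 21; EF_Internal review = 21+4 = 25
Expected project duration μ = 25 days. Critical path: Data cleaning → Draft manuscript → Internal review.

Variance along critical path = 0.111 + 11.111 + 0.111 = 11.333; σ = √11.333 = 3.367 days.
Z = (29 − 25) / 3.367 = 1.188
P(T ≤ 29) = Φ(1.188) ≈ 0.883

0.883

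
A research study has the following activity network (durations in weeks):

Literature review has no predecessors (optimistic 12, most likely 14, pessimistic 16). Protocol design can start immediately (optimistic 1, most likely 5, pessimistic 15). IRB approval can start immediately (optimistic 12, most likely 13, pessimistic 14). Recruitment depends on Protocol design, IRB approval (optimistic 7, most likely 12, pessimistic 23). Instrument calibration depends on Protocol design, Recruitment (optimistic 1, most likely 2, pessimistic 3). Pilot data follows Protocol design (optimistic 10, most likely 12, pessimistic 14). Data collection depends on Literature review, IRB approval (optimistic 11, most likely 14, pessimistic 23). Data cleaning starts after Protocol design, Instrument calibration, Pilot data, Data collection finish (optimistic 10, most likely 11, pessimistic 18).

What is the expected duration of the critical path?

41 weeks

te_Literature review = (12 + 4·14 + 16)/6 = 84/6 = 14
te_Protocol design = (1 + 4·5 + 15)/6 = 36/6 = 6
te_IRB approval = (12 + 4·13 + 14)/6 = 78/6 = 13
te_Recruitment = (7 + 4·12 + 23)/6 = 78/6 = 13
te_Instrument calibration = (1 + 4·2 + 3)/6 = 12/6 = 2
te_Pilot data = (10 + 4·12 + 14)/6 = 72/6 = 12
te_Data collection = (11 + 4·14 + 23)/6 = 90/6 = 15
te_Data cleaning = (10 + 4·11 + 18)/6 = 72/6 = 12

Forward pass:
ES_Literature review = 0; EF_Literature review = 14
ES_Protocol design = 0; EF_Protocol design = 6
ES_IRB approval = 0; EF_IRB approval = 13
ES_Recruitment = max(EF_Protocol design=6, EF_IRB approval=13) = 13; EF_Recruitment = 13+13 = 26
ES_Instrument calibration = max(EF_Protocol design=6, EF_Recruitment=26) = 26; EF_Instrument calibration = 26+2 = 28
ES_Pilot data = 6; EF_Pilot data = 6+12 = 18
ES_Data collection = max(EF_Literature review=14, EF_IRB approval=13) = 14; EF_Data collection = 14+15 = 29
ES_Data cleaning = max(EF_Protocol design=6, EF_Instrument calibration=28, EF_Pilot data=18, EF_Data collection=29) = 29; EF_Data cleaning = 29+12 = 41
Expected project duration μ = 41 weeks. Critical path: Literature review → Data collection → Data cleaning.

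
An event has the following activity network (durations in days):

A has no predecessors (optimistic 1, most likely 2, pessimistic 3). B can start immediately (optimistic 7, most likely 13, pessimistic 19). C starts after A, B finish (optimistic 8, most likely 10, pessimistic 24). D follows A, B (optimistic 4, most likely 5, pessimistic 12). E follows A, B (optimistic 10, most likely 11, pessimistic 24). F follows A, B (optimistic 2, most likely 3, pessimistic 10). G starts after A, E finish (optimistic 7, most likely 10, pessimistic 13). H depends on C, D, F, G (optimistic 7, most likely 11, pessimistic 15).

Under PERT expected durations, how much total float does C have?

11 days

te_A = (1 + 4·2 + 3)/6 = 12/6 = 2
te_B = (7 + 4·13 + 19)/6 = 78/6 = 13
te_C = (8 + 4·10 + 24)/6 = 72/6 = 12
te_D = (4 + 4·5 + 12)/6 = 36/6 = 6
te_E = (10 + 4·11 + 24)/6 = 78/6 = 13
te_F = (2 + 4·3 + 10)/6 = 24/6 = 4
te_G = (7 + 4·10 + 13)/6 = 60/6 = 10
te_H = (7 + 4·11 + 15)/6 = 66/6 = 11

Forward pass:
ES_A = 0; EF_A = 2
ES_B = 0; EF_B = 13
ES_C = max(EF_A=2, EF_B=13) = 13; EF_C = 13+12 = 25
ES_D = max(EF_A=2, EF_B=13) = 13; EF_D = 13+6 = 19
ES_E = max(EF_A=2, EF_B=13) = 13; EF_E = 13+13 = 26
ES_F = max(EF_A=2, EF_B=13) = 13; EF_F = 13+4 = 17
ES_G = max(EF_A=2, EF_E=26) = 26; EF_G = 26+10 = 36
ES_H = max(EF_C=25, EF_D=19, EF_F=17, EF_G=36) = 36; EF_H = 36+11 = 47
Expected project duration μ = 47 days. Critical path: B → E → G → H.

Backward pass:
LF_H = 47; LS_H = 47−11 = 36
LF_G = LS_H = 36; LS_G = 36−10 = 26
LF_F = LS_H = 36; LS_F = 36−4 = 32
LF_E = LS_G = 26; LS_E = 26−13 = 13
LF_D = LS_H = 36; LS_D = 36−6 = 30
LF_C = LS_H = 36; LS_C = 36−12 = 24
LF_B = min(LS_C=24, LS_D=30, LS_E=13, LS_F=32) = 13; LS_B = 13−13 = 0
LF_A = min(LS_C=24, LS_D=30, LS_E=13, LS_F=32, LS_G=26) = 13; LS_A = 13−2 = 11
Slack_C = LS_C − ES_C = 24 − 13 = 11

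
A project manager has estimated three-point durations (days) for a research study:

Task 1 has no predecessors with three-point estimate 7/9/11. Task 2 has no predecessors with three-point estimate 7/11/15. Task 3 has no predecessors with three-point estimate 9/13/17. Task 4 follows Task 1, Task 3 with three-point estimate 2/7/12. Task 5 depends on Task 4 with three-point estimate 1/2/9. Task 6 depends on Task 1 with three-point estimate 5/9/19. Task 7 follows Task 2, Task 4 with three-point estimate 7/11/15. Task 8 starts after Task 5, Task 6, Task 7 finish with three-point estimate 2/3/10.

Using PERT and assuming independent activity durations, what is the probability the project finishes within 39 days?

te_Task 1 = (7 + 4·9 + 11)/6 = 54/6 = 9; σ²_Task 1 = ((11−7)/6)² = 0.444
te_Task 2 = (7 + 4·11 + 15)/6 = 66/6 = 11; σ²_Task 2 = ((15−7)/6)² = 1.778
te_Task 3 = (9 + 4·13 + 17)/6 = 78/6 = 13; σ²_Task 3 = ((17−9)/6)² = 1.778
te_Task 4 = (2 + 4·7 + 12)/6 = 42/6 = 7; σ²_Task 4 = ((12−2)/6)² = 2.778
te_Task 5 = (1 + 4·2 + 9)/6 = 18/6 = 3; σ²_Task 5 = ((9−1)/6)² = 1.778
te_Task 6 = (5 + 4·9 + 19)/6 = 60/6 = 10; σ²_Task 6 = ((19−5)/6)² = 5.444
te_Task 7 = (7 + 4·11 + 15)/6 = 66/6 = 11; σ²_Task 7 = ((15−7)/6)² = 1.778
te_Task 8 = (2 + 4·3 + 10)/6 = 24/6 = 4; σ²_Task 8 = ((10−2)/6)² = 1.778

Forward pass:
ES_Task 1 = 0; EF_Task 1 = 9
ES_Task 2 = 0; EF_Task 2 = 11
ES_Task 3 = 0; EF_Task 3 = 13
ES_Task 4 = max(EF_Task 1=9, EF_Task 3=13) = 13; EF_Task 4 = 13+7 = 20
ES_Task 5 = 20; EF_Task 5 = 20+3 = 23
ES_Task 6 = 9; EF_Task 6 = 9+10 = 19
ES_Task 7 = max(EF_Task 2=11, EF_Task 4=20) = 20; EF_Task 7 = 20+11 = 31
ES_Task 8 = max(EF_Task 5=23, EF_Task 6=19, EF_Task 7=31) = 31; EF_Task 8 = 31+4 = 35
Expected project duration μ = 35 days. Critical path: Task 3 → Task 4 → Task 7 → Task 8.

Variance along critical path = 1.778 + 2.778 + 1.778 + 1.778 = 8.111; σ = √8.111 = 2.848 days.
Z = (39 − 35) / 2.848 = 1.404
P(T ≤ 39) = Φ(1.404) ≈ 0.920

0.920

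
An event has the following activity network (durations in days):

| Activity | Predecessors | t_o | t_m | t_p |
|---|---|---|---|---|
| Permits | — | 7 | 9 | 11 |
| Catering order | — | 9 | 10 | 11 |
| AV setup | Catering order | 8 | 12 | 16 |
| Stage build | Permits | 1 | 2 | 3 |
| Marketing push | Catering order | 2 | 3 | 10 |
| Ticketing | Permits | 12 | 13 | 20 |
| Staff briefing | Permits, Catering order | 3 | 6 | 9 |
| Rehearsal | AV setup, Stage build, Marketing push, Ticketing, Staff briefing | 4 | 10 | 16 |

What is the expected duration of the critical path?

33 days

te_Permits = (7 + 4·9 + 11)/6 = 54/6 = 9
te_Catering order = (9 + 4·10 + 11)/6 = 60/6 = 10
te_AV setup = (8 + 4·12 + 16)/6 = 72/6 = 12
te_Stage build = (1 + 4·2 + 3)/6 = 12/6 = 2
te_Marketing push = (2 + 4·3 + 10)/6 = 24/6 = 4
te_Ticketing = (12 + 4·13 + 20)/6 = 84/6 = 14
te_Staff briefing = (3 + 4·6 + 9)/6 = 36/6 = 6
te_Rehearsal = (4 + 4·10 + 16)/6 = 60/6 = 10

Forward pass:
ES_Permits = 0; EF_Permits = 9
ES_Catering order = 0; EF_Catering order = 10
ES_AV setup = 10; EF_AV setup = 10+12 = 22
ES_Stage build = 9; EF_Stage build = 9+2 = 11
ES_Marketing push = 10; EF_Marketing push = 10+4 = 14
ES_Ticketing = 9; EF_Ticketing = 9+14 = 23
ES_Staff briefing = max(EF_Permits=9, EF_Catering order=10) = 10; EF_Staff briefing = 10+6 = 16
ES_Rehearsal = max(EF_AV setup=22, EF_Stage build=11, EF_Marketing push=14, EF_Ticketing=23, EF_Staff briefing=16) = 23; EF_Rehearsal = 23+10 = 33
Expected project duration μ = 33 days. Critical path: Permits → Ticketing → Rehearsal.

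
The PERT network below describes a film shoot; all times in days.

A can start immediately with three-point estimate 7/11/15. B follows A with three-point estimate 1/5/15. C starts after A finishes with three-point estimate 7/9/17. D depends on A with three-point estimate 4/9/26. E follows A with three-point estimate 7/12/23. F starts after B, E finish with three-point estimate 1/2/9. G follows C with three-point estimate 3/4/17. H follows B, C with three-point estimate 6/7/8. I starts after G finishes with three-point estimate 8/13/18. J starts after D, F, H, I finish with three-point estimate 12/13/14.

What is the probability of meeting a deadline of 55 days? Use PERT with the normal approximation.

0.711

te_A = (7 + 4·11 + 15)/6 = 66/6 = 11; σ²_A = ((15−7)/6)² = 1.778
te_B = (1 + 4·5 + 15)/6 = 36/6 = 6; σ²_B = ((15−1)/6)² = 5.444
te_C = (7 + 4·9 + 17)/6 = 60/6 = 10; σ²_C = ((17−7)/6)² = 2.778
te_D = (4 + 4·9 + 26)/6 = 66/6 = 11; σ²_D = ((26−4)/6)² = 13.444
te_E = (7 + 4·12 + 23)/6 = 78/6 = 13; σ²_E = ((23−7)/6)² = 7.111
te_F = (1 + 4·2 + 9)/6 = 18/6 = 3; σ²_F = ((9−1)/6)² = 1.778
te_G = (3 + 4·4 + 17)/6 = 36/6 = 6; σ²_G = ((17−3)/6)² = 5.444
te_H = (6 + 4·7 + 8)/6 = 42/6 = 7; σ²_H = ((8−6)/6)² = 0.111
te_I = (8 + 4·13 + 18)/6 = 78/6 = 13; σ²_I = ((18−8)/6)² = 2.778
te_J = (12 + 4·13 + 14)/6 = 78/6 = 13; σ²_J = ((14−12)/6)² = 0.111

Forward pass:
ES_A = 0; EF_A = 11
ES_B = 11; EF_B = 11+6 = 17
ES_C = 11; EF_C = 11+10 = 21
ES_D = 11; EF_D = 11+11 = 22
ES_E = 11; EF_E = 11+13 = 24
ES_F = max(EF_B=17, EF_E=24) = 24; EF_F = 24+3 = 27
ES_G = 21; EF_G = 21+6 = 27
ES_H = max(EF_B=17, EF_C=21) = 21; EF_H = 21+7 = 28
ES_I = 27; EF_I = 27+13 = 40
ES_J = max(EF_D=22, EF_F=27, EF_H=28, EF_I=40) = 40; EF_J = 40+13 = 53
Expected project duration μ = 53 days. Critical path: A → C → G → I → J.

Variance along critical path = 1.778 + 2.778 + 5.444 + 2.778 + 0.111 = 12.889; σ = √12.889 = 3.590 days.
Z = (55 − 53) / 3.590 = 0.557
P(T ≤ 55) = Φ(0.557) ≈ 0.711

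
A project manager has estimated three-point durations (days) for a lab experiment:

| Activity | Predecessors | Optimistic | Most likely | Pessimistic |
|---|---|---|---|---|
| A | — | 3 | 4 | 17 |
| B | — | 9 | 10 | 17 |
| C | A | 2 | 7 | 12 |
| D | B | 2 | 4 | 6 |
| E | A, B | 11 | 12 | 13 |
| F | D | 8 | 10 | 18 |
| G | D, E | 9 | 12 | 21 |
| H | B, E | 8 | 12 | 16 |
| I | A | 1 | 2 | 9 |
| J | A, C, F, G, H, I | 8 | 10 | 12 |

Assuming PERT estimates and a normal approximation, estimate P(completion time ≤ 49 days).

te_A = (3 + 4·4 + 17)/6 = 36/6 = 6; σ²_A = ((17−3)/6)² = 5.444
te_B = (9 + 4·10 + 17)/6 = 66/6 = 11; σ²_B = ((17−9)/6)² = 1.778
te_C = (2 + 4·7 + 12)/6 = 42/6 = 7; σ²_C = ((12−2)/6)² = 2.778
te_D = (2 + 4·4 + 6)/6 = 24/6 = 4; σ²_D = ((6−2)/6)² = 0.444
te_E = (11 + 4·12 + 13)/6 = 72/6 = 12; σ²_E = ((13−11)/6)² = 0.111
te_F = (8 + 4·10 + 18)/6 = 66/6 = 11; σ²_F = ((18−8)/6)² = 2.778
te_G = (9 + 4·12 + 21)/6 = 78/6 = 13; σ²_G = ((21−9)/6)² = 4.000
te_H = (8 + 4·12 + 16)/6 = 72/6 = 12; σ²_H = ((16−8)/6)² = 1.778
te_I = (1 + 4·2 + 9)/6 = 18/6 = 3; σ²_I = ((9−1)/6)² = 1.778
te_J = (8 + 4·10 + 12)/6 = 60/6 = 10; σ²_J = ((12−8)/6)² = 0.444

Forward pass:
ES_A = 0; EF_A = 6
ES_B = 0; EF_B = 11
ES_C = 6; EF_C = 6+7 = 13
ES_D = 11; EF_D = 11+4 = 15
ES_E = max(EF_A=6, EF_B=11) = 11; EF_E = 11+12 = 23
ES_F = 15; EF_F = 15+11 = 26
ES_G = max(EF_D=15, EF_E=23) = 23; EF_G = 23+13 = 36
ES_H = max(EF_B=11, EF_E=23) = 23; EF_H = 23+12 = 35
ES_I = 6; EF_I = 6+3 = 9
ES_J = max(EF_A=6, EF_C=13, EF_F=26, EF_G=36, EF_H=35, EF_I=9) = 36; EF_J = 36+10 = 46
Expected project duration μ = 46 days. Critical path: B → E → G → J.

Variance along critical path = 1.778 + 0.111 + 4.000 + 0.444 = 6.333; σ = √6.333 = 2.517 days.
Z = (49 − 46) / 2.517 = 1.192
P(T ≤ 49) = Φ(1.192) ≈ 0.883

0.883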